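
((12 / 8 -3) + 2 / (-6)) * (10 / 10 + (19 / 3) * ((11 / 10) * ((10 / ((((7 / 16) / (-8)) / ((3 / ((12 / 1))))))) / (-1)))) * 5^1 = -368995 / 126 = -2928.53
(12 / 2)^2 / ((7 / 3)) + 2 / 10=547 / 35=15.63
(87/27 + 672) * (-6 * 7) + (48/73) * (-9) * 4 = -6215878/219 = -28383.00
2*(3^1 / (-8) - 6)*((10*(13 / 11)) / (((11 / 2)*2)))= -3315 / 242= -13.70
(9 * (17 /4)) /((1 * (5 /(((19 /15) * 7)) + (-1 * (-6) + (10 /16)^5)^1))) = 166699008 /29022089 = 5.74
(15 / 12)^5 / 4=3125 / 4096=0.76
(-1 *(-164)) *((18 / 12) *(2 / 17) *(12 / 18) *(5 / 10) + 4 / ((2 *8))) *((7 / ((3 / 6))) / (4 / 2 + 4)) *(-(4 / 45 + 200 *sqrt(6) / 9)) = -6443.22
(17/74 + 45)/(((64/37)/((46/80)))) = 76981/5120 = 15.04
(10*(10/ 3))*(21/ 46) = 350/ 23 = 15.22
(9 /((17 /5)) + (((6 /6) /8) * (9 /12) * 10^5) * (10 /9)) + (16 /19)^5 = 1315815344491 /126281049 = 10419.74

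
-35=-35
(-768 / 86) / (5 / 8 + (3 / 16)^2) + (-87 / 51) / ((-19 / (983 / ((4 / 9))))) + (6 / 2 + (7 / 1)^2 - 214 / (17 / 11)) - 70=268337833 / 9388964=28.58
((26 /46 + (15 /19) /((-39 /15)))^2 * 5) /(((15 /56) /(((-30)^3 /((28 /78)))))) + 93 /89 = -96061.73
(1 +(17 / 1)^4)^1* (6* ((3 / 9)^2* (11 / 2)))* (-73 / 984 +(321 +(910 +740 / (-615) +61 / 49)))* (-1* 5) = -15147076559065 / 8036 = -1884902508.59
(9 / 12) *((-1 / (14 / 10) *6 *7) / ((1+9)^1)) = -9 / 4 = -2.25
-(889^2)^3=-493640252540246161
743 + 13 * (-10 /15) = 2203 /3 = 734.33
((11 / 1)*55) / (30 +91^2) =605 / 8311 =0.07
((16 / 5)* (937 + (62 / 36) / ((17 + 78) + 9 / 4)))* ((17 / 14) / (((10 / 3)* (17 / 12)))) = 52487984 / 68075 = 771.03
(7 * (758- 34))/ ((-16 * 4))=-1267/ 16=-79.19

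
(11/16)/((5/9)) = 99/80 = 1.24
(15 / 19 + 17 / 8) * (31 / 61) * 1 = 13733 / 9272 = 1.48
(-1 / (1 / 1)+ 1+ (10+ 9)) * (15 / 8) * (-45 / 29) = -12825 / 232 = -55.28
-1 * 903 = -903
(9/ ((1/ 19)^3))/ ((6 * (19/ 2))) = 1083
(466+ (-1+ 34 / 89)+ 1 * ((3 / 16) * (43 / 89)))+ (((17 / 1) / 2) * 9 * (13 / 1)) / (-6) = 426805 / 1424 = 299.72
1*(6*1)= 6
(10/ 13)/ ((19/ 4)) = 40/ 247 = 0.16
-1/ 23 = -0.04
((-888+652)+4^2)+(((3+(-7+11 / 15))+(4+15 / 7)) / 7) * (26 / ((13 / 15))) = -10176 / 49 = -207.67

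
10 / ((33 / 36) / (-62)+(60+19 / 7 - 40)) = 52080 / 118219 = 0.44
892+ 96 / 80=4466 / 5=893.20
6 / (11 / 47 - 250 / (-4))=564 / 5897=0.10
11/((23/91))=1001/23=43.52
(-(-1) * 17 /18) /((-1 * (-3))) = 17 /54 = 0.31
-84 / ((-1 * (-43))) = -84 / 43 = -1.95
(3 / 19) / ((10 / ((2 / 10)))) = 3 / 950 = 0.00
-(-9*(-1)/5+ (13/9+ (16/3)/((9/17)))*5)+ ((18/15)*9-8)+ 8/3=-1456/27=-53.93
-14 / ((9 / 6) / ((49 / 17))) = -1372 / 51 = -26.90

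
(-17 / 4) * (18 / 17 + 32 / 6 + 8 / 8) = -377 / 12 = -31.42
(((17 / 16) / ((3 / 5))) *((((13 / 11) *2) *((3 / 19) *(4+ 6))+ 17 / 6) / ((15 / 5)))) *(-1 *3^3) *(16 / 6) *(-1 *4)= 699805 / 627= 1116.12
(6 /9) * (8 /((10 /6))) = 16 /5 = 3.20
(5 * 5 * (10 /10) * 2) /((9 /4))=200 /9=22.22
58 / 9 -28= -194 / 9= -21.56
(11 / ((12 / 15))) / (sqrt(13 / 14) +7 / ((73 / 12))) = 1180410 / 29507 - 293095*sqrt(182) / 118028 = 6.50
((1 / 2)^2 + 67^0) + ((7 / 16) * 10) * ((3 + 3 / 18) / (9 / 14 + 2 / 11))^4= 160551998124845 / 168573727368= 952.41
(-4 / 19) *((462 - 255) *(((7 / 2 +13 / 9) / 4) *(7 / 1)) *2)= -14329 / 19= -754.16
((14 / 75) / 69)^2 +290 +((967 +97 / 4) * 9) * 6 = 2882532572267 / 53561250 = 53817.50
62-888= -826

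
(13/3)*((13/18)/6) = 0.52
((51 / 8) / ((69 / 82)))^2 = 485809 / 8464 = 57.40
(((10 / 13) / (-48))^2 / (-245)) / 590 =-1 / 562843008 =-0.00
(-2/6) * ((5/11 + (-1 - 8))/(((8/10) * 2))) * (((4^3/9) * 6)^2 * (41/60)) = 1973248/891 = 2214.64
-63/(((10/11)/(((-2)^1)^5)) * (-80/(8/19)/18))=-99792/475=-210.09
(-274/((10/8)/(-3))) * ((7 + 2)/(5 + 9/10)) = 59184/59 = 1003.12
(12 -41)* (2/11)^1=-58/11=-5.27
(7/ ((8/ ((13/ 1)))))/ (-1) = -91/ 8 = -11.38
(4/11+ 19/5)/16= 229/880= 0.26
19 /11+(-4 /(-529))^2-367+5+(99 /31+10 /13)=-442014945074 /1240535153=-356.31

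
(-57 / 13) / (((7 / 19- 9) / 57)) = 61731 / 2132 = 28.95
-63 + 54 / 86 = -2682 / 43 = -62.37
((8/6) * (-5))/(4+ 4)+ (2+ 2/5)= 47/30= 1.57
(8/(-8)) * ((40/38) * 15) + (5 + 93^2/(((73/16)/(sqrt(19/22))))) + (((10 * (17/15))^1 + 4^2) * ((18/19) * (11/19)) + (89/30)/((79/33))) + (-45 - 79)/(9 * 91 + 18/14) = 4331586019/818780490 + 69192 * sqrt(418)/803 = 1766.98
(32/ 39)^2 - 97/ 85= -60497/ 129285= -0.47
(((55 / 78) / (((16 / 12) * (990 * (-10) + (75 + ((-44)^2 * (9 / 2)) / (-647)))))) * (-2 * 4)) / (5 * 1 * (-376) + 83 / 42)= -0.00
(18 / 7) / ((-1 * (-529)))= 18 / 3703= 0.00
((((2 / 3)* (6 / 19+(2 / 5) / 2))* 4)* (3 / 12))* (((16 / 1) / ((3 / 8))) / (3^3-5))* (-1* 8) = -50176 / 9405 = -5.34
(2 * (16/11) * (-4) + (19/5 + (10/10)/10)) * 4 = -1702/55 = -30.95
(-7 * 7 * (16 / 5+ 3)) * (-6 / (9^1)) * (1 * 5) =3038 / 3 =1012.67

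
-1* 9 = -9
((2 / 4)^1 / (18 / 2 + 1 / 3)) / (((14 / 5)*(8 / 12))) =45 / 1568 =0.03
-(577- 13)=-564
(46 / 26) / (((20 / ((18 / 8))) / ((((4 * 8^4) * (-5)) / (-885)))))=70656 / 3835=18.42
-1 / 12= -0.08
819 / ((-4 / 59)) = -48321 / 4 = -12080.25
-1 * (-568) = 568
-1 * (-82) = 82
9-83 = -74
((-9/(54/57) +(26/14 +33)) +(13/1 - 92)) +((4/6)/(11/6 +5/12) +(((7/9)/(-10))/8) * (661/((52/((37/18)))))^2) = -264862108801/4415523840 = -59.98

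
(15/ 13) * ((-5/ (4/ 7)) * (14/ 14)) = -525/ 52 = -10.10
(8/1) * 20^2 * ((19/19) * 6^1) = 19200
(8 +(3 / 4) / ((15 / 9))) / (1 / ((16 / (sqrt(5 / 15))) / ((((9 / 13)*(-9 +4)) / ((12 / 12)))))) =-8788*sqrt(3) / 225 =-67.65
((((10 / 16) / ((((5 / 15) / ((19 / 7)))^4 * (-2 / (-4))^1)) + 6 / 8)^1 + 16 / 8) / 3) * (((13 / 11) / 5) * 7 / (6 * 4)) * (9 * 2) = 42905213 / 18865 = 2274.33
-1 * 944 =-944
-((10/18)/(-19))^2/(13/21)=-0.00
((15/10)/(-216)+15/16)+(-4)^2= 16.93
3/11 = 0.27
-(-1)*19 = 19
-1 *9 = -9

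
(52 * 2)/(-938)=-52/469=-0.11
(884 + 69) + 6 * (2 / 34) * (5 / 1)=16231 / 17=954.76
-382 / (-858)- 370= -158539 / 429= -369.55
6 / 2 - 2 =1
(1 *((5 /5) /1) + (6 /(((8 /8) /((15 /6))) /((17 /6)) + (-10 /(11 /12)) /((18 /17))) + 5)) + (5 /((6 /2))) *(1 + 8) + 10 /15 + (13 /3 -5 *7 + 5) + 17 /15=-739061 /213780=-3.46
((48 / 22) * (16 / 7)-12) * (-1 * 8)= 4320 / 77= 56.10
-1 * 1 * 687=-687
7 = 7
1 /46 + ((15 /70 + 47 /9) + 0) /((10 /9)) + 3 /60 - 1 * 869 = -1391097 /1610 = -864.04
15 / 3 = 5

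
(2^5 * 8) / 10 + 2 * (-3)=98 / 5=19.60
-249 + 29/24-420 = -16027/24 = -667.79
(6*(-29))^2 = 30276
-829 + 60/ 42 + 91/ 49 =-5780/ 7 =-825.71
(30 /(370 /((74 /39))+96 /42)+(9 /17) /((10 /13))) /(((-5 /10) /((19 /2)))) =-3748263 /234770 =-15.97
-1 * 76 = -76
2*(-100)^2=20000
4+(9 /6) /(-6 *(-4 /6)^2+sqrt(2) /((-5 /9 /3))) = 23494 /5761 - 3645 *sqrt(2) /23044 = 3.85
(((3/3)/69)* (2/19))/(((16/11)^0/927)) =618/437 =1.41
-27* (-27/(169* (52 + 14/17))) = 12393/151762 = 0.08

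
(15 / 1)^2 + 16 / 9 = 2041 / 9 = 226.78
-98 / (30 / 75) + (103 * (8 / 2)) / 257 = -62553 / 257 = -243.40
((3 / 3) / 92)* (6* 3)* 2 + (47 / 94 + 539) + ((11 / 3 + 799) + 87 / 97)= 17983487 / 13386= 1343.45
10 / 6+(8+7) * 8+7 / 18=2197 / 18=122.06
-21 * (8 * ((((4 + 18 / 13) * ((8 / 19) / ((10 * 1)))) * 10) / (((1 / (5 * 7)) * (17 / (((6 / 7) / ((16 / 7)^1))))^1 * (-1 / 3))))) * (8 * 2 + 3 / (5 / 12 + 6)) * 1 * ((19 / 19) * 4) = 58111.29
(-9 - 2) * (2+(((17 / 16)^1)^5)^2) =-46365188716011 / 1099511627776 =-42.17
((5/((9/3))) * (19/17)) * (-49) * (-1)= 4655/51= 91.27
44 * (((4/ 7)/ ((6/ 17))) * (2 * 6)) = 5984/ 7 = 854.86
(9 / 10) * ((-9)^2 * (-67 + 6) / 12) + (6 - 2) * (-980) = -171623 / 40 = -4290.58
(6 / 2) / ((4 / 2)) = 3 / 2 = 1.50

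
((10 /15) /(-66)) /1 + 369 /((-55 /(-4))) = 13279 /495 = 26.83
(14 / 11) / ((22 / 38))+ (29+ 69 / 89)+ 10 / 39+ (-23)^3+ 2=-5095654189 / 419991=-12132.77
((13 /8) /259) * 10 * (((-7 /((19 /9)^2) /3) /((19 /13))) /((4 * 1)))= -22815 /4060528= -0.01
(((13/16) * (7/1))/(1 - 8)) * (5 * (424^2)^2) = -131297603840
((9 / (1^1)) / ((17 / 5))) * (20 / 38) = 450 / 323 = 1.39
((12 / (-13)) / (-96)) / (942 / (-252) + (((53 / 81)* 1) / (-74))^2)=-62874063 / 24442529254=-0.00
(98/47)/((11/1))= 0.19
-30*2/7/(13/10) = -600/91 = -6.59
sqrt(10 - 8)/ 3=sqrt(2)/ 3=0.47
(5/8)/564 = 0.00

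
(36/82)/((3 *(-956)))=-0.00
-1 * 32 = -32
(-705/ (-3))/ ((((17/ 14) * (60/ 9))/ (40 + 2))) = 20727/ 17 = 1219.24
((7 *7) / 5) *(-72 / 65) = -3528 / 325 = -10.86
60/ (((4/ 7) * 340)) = 0.31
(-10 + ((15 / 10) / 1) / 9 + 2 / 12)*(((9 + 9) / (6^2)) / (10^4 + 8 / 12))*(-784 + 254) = 7685 / 30002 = 0.26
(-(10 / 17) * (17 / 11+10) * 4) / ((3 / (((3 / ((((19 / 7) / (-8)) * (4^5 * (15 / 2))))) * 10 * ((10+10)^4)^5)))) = 116523008000000000000000000000 / 10659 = 10931889295431091096725770.00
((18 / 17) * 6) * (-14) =-1512 / 17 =-88.94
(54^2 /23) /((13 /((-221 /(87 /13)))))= -214812 /667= -322.06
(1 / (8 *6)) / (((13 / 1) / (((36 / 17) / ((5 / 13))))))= 3 / 340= 0.01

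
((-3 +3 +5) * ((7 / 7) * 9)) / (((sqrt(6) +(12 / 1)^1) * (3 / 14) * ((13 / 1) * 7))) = 60 / 299 - 5 * sqrt(6) / 299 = 0.16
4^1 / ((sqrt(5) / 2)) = 8*sqrt(5) / 5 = 3.58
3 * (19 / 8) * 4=57 / 2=28.50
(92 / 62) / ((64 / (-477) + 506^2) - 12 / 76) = 416898 / 71934000251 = 0.00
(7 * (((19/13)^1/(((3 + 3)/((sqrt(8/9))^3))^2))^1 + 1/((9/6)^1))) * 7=2905406/85293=34.06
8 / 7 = 1.14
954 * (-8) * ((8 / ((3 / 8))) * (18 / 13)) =-2930688 / 13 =-225437.54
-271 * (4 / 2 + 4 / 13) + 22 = -7844 / 13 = -603.38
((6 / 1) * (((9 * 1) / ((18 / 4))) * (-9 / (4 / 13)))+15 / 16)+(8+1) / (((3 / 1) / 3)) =-5457 / 16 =-341.06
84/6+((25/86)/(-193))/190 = 8830131/630724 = 14.00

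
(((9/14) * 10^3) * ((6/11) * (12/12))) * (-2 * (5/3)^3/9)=-250000/693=-360.75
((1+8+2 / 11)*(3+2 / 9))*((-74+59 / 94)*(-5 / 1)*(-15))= -15304025 / 94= -162808.78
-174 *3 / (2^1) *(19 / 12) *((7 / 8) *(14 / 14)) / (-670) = 0.54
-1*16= -16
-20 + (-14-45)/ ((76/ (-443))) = 24617/ 76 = 323.91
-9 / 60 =-3 / 20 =-0.15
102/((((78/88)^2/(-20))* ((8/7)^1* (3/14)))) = -16126880/1521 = -10602.81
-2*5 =-10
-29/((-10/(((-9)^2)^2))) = 190269/10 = 19026.90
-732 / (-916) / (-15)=-61 / 1145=-0.05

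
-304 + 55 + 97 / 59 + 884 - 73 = 33255 / 59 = 563.64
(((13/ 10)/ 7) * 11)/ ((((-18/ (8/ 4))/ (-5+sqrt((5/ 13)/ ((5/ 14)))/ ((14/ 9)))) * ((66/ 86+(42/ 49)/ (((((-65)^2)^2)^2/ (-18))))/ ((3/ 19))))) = 1959346954464453125/ 8391192502661189334 -30143799299453125 * sqrt(182)/ 13052966115250738964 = 0.20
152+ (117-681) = -412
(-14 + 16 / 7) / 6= -41 / 21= -1.95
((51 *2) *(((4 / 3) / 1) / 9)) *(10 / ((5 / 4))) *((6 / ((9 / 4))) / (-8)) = -1088 / 27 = -40.30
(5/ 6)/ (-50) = -1/ 60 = -0.02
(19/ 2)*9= 171/ 2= 85.50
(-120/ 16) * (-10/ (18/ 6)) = 25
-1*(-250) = 250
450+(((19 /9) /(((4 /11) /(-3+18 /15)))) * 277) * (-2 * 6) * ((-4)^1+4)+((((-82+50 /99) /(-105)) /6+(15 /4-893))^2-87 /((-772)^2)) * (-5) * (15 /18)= -229064692358911015097 /69551634963888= -3293447.99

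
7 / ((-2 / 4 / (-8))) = 112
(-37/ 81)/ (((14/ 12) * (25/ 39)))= -962/ 1575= -0.61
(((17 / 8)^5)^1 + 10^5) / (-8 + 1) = -3278219857 / 229376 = -14291.90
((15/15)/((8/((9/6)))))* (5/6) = 5/32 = 0.16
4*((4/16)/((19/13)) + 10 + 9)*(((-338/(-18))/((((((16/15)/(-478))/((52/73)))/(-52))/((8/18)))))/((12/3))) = 99455971030/37449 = 2655771.08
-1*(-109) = 109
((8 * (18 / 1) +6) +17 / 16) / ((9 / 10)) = 12085 / 72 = 167.85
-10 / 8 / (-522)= 5 / 2088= 0.00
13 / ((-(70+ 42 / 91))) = -169 / 916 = -0.18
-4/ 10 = -2/ 5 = -0.40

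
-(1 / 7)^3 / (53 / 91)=-13 / 2597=-0.01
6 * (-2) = -12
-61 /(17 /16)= -976 /17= -57.41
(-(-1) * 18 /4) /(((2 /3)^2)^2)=22.78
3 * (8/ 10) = 12/ 5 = 2.40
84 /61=1.38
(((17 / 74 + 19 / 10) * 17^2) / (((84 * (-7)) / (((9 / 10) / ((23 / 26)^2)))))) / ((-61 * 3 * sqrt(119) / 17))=9621677 * sqrt(119) / 10238146975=0.01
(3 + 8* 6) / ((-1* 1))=-51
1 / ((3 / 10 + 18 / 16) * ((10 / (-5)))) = -0.35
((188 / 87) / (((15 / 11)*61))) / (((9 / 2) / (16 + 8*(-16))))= -463232 / 716445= -0.65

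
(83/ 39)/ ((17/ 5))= 415/ 663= 0.63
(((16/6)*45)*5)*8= 4800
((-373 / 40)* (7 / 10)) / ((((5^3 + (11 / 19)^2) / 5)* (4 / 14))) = -6597997 / 7239360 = -0.91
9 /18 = 1 /2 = 0.50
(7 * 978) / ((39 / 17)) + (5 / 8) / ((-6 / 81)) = 618949 / 208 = 2975.72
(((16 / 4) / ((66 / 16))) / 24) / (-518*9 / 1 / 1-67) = -4 / 468171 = -0.00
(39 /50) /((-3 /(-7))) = 91 /50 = 1.82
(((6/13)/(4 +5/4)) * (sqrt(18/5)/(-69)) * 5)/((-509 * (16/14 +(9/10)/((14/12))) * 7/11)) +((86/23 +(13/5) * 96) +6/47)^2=440 * sqrt(10)/71377579 +1876867120144/29214025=64245.41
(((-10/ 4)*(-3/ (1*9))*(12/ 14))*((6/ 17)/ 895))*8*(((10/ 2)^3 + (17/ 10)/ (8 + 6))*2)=420408/ 745535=0.56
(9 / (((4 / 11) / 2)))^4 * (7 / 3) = 224139069 / 16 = 14008691.81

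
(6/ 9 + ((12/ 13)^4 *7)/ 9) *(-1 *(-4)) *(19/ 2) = 4009228/ 85683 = 46.79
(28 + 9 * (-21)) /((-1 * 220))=161 /220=0.73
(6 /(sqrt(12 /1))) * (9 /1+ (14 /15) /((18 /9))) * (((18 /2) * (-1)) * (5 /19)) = -426 * sqrt(3) /19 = -38.83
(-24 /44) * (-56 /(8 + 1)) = 112 /33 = 3.39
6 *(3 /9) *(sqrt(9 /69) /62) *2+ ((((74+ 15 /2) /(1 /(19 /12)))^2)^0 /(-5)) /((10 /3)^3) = -27 /5000+ 2 *sqrt(69) /713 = 0.02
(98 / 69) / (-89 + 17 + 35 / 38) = -3724 / 186369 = -0.02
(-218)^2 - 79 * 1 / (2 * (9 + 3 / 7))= 6272615 / 132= 47519.81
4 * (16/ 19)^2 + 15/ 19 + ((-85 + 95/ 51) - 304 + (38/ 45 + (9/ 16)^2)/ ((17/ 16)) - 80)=-2043261547/ 4418640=-462.42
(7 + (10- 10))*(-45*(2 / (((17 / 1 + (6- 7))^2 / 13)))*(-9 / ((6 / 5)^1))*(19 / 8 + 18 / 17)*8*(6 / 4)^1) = 86056425 / 8704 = 9887.00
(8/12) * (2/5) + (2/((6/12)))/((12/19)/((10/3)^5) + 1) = 30402916/7135935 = 4.26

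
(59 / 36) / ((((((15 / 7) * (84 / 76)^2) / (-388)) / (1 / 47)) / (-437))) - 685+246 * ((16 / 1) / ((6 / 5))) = 1940155636 / 399735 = 4853.60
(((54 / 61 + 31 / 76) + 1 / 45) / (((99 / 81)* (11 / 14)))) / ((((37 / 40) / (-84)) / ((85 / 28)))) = -1959294540 / 5188843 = -377.60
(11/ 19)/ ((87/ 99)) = 363/ 551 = 0.66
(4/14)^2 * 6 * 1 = 24/49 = 0.49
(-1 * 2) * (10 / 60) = -0.33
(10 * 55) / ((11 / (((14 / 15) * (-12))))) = -560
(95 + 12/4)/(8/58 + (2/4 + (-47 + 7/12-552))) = -34104/208027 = -0.16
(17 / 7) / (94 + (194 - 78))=17 / 1470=0.01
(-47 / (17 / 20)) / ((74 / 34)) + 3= -829 / 37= -22.41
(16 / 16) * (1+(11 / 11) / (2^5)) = 33 / 32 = 1.03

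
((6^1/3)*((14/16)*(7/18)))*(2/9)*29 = 1421/324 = 4.39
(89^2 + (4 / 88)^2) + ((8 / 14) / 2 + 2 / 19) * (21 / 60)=364213967 / 45980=7921.14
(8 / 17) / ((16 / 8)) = 4 / 17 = 0.24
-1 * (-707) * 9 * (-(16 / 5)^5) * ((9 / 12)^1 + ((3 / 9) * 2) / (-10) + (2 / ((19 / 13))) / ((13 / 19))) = -89517195264 / 15625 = -5729100.50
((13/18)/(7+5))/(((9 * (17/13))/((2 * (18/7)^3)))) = 1014/5831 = 0.17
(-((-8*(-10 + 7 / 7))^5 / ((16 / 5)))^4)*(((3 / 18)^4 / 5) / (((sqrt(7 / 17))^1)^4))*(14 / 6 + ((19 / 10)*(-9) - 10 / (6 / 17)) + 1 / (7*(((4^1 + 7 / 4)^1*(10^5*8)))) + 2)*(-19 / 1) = -18738471366565755842336919974223991013376 / 197225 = -95010629314568415983455040000000000.00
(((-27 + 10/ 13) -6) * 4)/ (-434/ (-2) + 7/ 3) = -2514/ 4277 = -0.59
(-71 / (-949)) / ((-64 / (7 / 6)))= -497 / 364416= -0.00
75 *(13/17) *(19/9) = 6175/51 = 121.08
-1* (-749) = 749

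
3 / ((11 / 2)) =6 / 11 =0.55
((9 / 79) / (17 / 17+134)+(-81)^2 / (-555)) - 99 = -4858937 / 43845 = -110.82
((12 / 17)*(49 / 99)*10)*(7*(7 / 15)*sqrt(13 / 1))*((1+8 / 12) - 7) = -307328*sqrt(13) / 5049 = -219.47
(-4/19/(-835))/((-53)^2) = 4/44564785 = 0.00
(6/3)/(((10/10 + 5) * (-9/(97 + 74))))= -19/3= -6.33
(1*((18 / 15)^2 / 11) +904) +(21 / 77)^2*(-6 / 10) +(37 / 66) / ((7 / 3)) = 38298229 / 42350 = 904.33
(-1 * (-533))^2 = 284089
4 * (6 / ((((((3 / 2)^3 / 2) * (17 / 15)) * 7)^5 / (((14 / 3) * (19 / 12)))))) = 249036800000 / 603907702557579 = 0.00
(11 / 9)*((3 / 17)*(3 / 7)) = 11 / 119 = 0.09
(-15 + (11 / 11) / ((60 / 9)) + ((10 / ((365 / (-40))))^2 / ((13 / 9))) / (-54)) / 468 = -61789807 / 1945298160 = -0.03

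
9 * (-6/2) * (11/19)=-297/19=-15.63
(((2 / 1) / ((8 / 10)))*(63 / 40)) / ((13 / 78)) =189 / 8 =23.62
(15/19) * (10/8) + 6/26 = 1203/988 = 1.22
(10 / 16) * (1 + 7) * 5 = 25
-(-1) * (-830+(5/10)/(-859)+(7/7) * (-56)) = -1522149/1718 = -886.00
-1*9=-9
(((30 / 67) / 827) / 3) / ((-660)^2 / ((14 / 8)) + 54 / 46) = 1610 / 2220537229101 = 0.00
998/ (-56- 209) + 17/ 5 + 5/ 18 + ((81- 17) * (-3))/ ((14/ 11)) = -5040067/ 33390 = -150.95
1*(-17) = -17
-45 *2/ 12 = -15/ 2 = -7.50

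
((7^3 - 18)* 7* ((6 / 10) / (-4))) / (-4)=1365 / 16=85.31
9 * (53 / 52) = 477 / 52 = 9.17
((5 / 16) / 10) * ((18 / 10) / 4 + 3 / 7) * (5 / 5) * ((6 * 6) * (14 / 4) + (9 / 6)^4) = 257931 / 71680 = 3.60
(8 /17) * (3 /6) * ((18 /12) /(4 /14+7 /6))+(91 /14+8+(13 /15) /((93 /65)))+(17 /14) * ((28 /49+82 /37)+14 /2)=14285257121 /524542599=27.23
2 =2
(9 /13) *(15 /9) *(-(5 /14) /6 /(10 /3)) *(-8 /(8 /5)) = 75 /728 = 0.10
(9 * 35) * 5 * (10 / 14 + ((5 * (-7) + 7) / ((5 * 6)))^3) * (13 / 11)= -30329 / 165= -183.81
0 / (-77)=0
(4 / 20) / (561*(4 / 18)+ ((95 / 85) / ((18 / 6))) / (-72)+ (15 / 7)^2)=179928 / 116281465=0.00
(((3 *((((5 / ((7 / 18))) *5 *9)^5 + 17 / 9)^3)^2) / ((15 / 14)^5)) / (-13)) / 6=-1094667900980656174280436762649646835605946916905513837678599435025372863908812502956150253015476413226111212678992 / 541205687929966976614046286065625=-2022646704190419074487862000000000000000000000000000000000000000000000000000000000.00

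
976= 976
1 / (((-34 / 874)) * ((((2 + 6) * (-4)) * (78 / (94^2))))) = 965333 / 10608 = 91.00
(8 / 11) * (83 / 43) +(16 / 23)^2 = 472344 / 250217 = 1.89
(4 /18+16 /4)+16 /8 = 56 /9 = 6.22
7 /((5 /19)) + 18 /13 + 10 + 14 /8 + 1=10591 /260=40.73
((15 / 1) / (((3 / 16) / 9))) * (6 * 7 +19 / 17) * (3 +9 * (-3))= -12666240 / 17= -745072.94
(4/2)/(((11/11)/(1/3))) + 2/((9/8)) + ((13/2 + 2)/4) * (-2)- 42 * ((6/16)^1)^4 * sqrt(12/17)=-65/36- 1701 * sqrt(51)/17408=-2.50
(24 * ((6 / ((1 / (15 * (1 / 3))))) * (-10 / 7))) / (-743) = 7200 / 5201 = 1.38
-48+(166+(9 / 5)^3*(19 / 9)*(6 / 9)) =15776 / 125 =126.21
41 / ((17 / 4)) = 164 / 17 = 9.65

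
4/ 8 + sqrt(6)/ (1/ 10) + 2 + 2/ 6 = 17/ 6 + 10*sqrt(6) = 27.33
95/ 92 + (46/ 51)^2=441767/ 239292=1.85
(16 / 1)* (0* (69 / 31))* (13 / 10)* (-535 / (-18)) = 0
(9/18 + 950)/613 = 1901/1226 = 1.55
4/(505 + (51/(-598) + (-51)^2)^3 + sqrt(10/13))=3218440193755171206847546144/14156757735657890565146284972008782409 - 14070960469626112* sqrt(130)/14156757735657890565146284972008782409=0.00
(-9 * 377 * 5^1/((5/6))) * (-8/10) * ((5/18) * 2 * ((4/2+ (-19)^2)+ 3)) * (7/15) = 7726992/5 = 1545398.40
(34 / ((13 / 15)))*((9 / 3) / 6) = 255 / 13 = 19.62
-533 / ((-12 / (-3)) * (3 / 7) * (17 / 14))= -256.05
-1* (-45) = 45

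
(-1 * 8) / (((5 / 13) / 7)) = -728 / 5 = -145.60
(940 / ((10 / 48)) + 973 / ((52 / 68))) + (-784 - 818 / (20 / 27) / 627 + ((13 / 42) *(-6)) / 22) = 475336062 / 95095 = 4998.54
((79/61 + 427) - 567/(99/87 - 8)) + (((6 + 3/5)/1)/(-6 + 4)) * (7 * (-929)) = 2667038231/121390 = 21970.82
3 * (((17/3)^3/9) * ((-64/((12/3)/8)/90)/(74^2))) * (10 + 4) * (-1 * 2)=2201024/4990005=0.44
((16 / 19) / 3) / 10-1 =-0.97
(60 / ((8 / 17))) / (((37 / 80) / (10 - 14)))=-1102.70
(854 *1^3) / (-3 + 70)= 12.75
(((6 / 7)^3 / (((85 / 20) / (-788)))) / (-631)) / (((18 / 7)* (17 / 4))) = 151296 / 8935591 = 0.02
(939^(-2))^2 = 1 / 777431921841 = 0.00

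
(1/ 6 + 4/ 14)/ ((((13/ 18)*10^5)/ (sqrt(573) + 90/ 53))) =513/ 48230000 + 57*sqrt(573)/ 9100000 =0.00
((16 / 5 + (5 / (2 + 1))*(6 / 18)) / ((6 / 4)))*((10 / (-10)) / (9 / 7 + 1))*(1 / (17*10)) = -1183 / 183600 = -0.01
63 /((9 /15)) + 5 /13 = 1370 /13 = 105.38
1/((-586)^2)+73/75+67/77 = 3655799591/1983111900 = 1.84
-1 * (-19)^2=-361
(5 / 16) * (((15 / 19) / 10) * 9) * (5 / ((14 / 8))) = 675 / 1064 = 0.63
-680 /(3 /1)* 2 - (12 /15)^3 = -170192 /375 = -453.85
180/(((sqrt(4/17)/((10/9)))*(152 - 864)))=-25*sqrt(17)/178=-0.58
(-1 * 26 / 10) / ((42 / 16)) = -104 / 105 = -0.99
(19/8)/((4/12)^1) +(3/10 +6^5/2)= 155817/40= 3895.42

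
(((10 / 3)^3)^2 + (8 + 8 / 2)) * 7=7061236 / 729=9686.19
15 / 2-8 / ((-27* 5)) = 2041 / 270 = 7.56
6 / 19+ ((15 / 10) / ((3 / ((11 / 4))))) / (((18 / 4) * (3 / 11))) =1.44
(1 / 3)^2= 1 / 9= 0.11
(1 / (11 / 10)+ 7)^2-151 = -10702 / 121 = -88.45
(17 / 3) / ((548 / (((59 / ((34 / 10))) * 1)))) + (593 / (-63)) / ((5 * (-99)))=3391489 / 17089380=0.20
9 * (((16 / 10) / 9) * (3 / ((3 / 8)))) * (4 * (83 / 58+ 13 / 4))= 34752 / 145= 239.67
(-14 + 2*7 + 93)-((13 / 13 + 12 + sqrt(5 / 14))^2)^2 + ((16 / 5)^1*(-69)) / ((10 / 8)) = -142133861 / 4900-30823*sqrt(70) / 49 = -34269.84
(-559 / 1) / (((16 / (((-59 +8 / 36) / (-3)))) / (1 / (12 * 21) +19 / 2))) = -708227845 / 108864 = -6505.62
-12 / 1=-12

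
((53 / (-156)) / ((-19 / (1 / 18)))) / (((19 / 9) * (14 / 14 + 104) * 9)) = 53 / 106437240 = 0.00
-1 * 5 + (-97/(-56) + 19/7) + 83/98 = 115/392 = 0.29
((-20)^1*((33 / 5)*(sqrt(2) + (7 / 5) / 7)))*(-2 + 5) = -639.23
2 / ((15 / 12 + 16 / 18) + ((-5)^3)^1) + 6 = 26466 / 4423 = 5.98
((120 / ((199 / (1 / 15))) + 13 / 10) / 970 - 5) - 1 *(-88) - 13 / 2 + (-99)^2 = 19066540917 / 1930300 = 9877.50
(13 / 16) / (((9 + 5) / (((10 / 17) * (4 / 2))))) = 65 / 952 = 0.07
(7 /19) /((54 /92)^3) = 681352 /373977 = 1.82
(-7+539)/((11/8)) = 4256/11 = 386.91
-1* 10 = -10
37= 37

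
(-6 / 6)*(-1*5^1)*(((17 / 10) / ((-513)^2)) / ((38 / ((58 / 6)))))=493 / 60002532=0.00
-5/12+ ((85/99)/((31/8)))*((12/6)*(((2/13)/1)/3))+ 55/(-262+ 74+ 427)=-18744575/114424596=-0.16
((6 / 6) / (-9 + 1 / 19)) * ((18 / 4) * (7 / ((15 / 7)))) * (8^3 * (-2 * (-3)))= -2145024 / 425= -5047.12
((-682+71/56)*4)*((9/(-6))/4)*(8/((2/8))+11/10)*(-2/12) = -12618051/2240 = -5633.06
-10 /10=-1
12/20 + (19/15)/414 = 749/1242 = 0.60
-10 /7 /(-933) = 10 /6531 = 0.00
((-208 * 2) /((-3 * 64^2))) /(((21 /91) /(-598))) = -50531 /576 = -87.73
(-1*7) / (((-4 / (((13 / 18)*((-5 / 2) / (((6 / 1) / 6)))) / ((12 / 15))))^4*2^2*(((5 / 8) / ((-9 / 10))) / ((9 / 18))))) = 3123859375 / 24461180928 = 0.13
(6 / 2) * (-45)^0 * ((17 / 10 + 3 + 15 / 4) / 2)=507 / 40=12.68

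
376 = 376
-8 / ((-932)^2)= -1 / 108578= -0.00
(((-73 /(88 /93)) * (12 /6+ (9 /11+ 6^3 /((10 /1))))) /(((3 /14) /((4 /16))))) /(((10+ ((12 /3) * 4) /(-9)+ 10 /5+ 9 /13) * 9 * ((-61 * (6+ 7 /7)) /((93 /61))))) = 3674403681 /45996620560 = 0.08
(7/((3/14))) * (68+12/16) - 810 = 8615/6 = 1435.83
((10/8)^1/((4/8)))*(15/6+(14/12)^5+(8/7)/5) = 1330853/108864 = 12.22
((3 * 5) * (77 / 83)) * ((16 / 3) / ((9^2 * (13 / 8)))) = 49280 / 87399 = 0.56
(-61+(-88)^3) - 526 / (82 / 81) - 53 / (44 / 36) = -307625273 / 451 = -682095.95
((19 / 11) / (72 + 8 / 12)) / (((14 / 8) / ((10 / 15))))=0.01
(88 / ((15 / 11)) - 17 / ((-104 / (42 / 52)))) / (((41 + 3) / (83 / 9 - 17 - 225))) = -1098964513 / 3212352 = -342.11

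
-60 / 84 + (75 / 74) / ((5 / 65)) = 6455 / 518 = 12.46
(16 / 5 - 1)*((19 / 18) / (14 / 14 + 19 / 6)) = 209 / 375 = 0.56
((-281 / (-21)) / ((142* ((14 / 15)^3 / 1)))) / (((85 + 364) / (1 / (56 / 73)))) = 23077125 / 68581165184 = 0.00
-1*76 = -76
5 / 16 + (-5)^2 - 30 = -75 / 16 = -4.69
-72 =-72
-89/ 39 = -2.28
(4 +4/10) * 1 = 22/5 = 4.40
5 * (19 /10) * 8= 76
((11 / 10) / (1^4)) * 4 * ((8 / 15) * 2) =352 / 75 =4.69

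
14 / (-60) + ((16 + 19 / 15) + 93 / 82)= 11173 / 615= 18.17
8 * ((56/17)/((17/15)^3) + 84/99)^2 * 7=4118279734561664/7596599853249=542.12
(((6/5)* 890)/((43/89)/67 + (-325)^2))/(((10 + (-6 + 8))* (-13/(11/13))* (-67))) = 87131/106443284142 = 0.00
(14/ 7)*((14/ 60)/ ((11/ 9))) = 21/ 55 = 0.38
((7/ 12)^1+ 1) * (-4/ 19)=-1/ 3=-0.33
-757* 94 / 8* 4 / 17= -2092.88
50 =50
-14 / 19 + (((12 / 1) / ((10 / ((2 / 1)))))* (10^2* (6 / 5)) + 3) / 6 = 1815 / 38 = 47.76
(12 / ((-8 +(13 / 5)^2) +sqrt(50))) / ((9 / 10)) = 31000 / 90867 +125000 * sqrt(2) / 90867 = 2.29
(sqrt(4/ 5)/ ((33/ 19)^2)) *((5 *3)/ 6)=361 *sqrt(5)/ 1089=0.74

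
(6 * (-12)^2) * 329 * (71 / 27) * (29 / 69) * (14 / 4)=75870032 / 69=1099565.68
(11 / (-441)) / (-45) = 11 / 19845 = 0.00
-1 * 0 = 0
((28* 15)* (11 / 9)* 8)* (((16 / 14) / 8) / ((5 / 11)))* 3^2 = 11616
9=9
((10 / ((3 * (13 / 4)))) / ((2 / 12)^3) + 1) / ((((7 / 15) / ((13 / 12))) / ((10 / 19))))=72325 / 266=271.90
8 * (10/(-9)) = -80/9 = -8.89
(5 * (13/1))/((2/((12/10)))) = 39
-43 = -43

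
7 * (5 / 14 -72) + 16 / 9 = -8995 / 18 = -499.72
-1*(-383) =383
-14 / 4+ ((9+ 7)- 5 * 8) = -55 / 2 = -27.50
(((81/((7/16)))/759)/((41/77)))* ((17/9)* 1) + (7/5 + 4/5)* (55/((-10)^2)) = 2.08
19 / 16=1.19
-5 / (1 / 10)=-50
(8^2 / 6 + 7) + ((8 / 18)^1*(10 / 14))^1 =1133 / 63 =17.98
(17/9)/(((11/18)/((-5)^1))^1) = -170/11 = -15.45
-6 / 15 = -2 / 5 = -0.40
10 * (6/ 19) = 60/ 19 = 3.16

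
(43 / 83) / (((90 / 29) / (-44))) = -27434 / 3735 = -7.35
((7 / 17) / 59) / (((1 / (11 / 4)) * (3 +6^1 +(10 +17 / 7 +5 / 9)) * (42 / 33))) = 7623 / 11113240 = 0.00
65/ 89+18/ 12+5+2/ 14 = 9187/ 1246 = 7.37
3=3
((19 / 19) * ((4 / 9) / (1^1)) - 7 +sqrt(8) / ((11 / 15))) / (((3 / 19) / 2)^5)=-4674874912 / 2187 +792351680 * sqrt(2) / 891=-879937.35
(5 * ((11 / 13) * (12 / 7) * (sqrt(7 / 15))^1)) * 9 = 396 * sqrt(105) / 91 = 44.59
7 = 7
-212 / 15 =-14.13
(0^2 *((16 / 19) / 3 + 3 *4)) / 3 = 0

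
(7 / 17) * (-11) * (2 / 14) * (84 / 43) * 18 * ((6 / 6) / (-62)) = 8316 / 22661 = 0.37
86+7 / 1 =93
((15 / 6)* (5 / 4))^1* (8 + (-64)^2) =12825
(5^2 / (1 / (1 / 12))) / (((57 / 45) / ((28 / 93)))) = 0.50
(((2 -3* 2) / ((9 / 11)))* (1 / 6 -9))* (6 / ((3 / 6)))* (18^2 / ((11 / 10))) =152640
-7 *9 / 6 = -21 / 2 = -10.50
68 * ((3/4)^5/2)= 4131/512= 8.07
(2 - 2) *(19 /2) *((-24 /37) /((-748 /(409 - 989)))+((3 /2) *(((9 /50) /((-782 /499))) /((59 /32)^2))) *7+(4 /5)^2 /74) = 0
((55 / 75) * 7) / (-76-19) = -77 / 1425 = -0.05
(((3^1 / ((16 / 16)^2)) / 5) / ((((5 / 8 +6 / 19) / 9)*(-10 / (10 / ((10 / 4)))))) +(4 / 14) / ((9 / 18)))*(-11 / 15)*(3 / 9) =43156 / 102375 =0.42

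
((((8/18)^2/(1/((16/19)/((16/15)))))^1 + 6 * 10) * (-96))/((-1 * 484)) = 246880/20691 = 11.93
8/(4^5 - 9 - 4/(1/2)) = 8/1007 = 0.01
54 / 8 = 27 / 4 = 6.75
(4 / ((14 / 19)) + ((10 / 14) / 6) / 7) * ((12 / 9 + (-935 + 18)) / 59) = -84.51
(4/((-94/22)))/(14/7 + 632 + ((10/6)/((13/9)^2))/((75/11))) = -37180/25183963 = -0.00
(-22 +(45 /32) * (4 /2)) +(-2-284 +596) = 4653 /16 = 290.81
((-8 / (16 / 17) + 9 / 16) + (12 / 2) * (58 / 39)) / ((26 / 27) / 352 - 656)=-0.00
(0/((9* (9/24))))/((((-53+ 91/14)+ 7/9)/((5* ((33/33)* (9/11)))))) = 0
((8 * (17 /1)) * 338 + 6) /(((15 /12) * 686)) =91948 /1715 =53.61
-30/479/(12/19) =-95/958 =-0.10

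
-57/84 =-19/28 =-0.68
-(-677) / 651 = 677 / 651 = 1.04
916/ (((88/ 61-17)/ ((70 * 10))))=-39113200/ 949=-41215.17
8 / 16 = 1 / 2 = 0.50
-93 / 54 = -31 / 18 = -1.72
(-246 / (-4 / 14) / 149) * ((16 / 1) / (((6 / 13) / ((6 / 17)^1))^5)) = 5114932368 / 211558693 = 24.18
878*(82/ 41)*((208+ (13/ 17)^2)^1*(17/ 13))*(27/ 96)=18320787/ 136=134711.67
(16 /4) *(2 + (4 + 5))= 44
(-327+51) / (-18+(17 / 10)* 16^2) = -690 / 1043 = -0.66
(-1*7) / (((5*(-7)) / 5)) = 1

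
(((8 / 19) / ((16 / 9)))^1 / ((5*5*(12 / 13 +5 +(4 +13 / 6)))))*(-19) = -351 / 23575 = -0.01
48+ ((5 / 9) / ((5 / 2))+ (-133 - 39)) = -1114 / 9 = -123.78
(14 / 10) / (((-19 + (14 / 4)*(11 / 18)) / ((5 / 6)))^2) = 1260 / 368449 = 0.00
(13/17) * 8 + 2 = 138/17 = 8.12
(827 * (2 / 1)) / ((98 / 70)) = 8270 / 7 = 1181.43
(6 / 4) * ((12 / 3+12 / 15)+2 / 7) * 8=61.03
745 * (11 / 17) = 8195 / 17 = 482.06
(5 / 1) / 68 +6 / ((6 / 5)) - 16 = -743 / 68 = -10.93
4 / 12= 1 / 3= 0.33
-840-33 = -873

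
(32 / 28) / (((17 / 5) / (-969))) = -2280 / 7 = -325.71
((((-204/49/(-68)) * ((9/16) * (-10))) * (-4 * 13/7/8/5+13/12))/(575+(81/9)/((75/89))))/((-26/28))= 0.00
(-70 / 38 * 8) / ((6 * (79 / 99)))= -4620 / 1501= -3.08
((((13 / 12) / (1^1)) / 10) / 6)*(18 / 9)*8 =13 / 45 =0.29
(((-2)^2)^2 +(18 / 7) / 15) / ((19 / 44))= 24904 / 665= 37.45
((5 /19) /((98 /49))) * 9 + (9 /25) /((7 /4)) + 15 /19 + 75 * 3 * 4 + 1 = 6006143 /6650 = 903.18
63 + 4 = 67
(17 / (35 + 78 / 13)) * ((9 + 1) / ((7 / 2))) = 340 / 287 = 1.18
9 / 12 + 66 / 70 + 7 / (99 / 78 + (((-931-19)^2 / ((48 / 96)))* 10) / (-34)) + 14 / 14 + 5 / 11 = 1137341066073 / 361360136060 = 3.15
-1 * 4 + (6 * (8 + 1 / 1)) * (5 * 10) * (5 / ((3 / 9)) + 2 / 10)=41036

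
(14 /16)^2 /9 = 49 /576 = 0.09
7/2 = 3.50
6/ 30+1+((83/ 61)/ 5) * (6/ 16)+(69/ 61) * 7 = 22497/ 2440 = 9.22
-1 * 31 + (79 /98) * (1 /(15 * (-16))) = -729199 /23520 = -31.00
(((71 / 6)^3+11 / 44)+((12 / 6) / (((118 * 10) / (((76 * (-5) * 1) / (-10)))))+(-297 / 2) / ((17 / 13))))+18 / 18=1673336023 / 1083240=1544.75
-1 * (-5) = 5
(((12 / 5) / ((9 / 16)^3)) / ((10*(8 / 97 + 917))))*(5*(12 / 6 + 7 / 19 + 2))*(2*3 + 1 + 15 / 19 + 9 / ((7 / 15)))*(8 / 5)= 1899996839936 / 1365625609425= 1.39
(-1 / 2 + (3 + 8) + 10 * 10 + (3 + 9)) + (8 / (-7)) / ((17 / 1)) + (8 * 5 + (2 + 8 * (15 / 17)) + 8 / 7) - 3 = 40373 / 238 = 169.63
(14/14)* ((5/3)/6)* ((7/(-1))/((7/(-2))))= 5/9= 0.56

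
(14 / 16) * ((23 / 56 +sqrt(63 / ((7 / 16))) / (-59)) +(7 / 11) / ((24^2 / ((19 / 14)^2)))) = 2191379 / 11962368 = 0.18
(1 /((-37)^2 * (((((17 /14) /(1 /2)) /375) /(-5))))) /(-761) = 13125 /17710753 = 0.00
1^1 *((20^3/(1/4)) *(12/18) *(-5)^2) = 533333.33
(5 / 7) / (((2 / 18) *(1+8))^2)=5 / 7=0.71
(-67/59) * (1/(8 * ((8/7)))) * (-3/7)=201/3776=0.05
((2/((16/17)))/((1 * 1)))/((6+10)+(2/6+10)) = 51/632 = 0.08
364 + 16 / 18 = 3284 / 9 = 364.89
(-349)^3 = -42508549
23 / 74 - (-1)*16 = 1207 / 74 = 16.31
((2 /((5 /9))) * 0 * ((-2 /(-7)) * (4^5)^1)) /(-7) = 0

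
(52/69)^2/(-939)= -2704/4470579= -0.00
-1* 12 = -12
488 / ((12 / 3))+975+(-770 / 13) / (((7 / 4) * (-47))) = 670707 / 611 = 1097.72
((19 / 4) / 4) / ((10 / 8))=19 / 20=0.95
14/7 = 2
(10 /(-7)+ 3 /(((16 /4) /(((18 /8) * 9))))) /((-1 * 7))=-1541 /784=-1.97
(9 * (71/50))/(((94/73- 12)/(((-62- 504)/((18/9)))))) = 13201101/39100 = 337.62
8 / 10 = 4 / 5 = 0.80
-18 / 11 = -1.64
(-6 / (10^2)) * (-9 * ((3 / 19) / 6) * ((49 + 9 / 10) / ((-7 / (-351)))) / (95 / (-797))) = -3769031331 / 12635000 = -298.30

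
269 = 269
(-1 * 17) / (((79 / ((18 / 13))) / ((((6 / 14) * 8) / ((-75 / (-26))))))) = -4896 / 13825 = -0.35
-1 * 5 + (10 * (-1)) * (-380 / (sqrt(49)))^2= -1444245 / 49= -29474.39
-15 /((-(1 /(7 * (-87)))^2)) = 5563215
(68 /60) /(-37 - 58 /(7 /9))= -119 /11715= -0.01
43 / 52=0.83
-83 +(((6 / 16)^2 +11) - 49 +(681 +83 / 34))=612089 / 1088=562.58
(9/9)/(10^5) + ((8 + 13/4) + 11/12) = 3650003/300000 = 12.17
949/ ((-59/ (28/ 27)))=-26572/ 1593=-16.68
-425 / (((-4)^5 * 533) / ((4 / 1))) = 0.00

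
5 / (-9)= -5 / 9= -0.56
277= 277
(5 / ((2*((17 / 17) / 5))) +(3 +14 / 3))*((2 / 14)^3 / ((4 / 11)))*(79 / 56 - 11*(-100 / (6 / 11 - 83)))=-806515457 / 418119744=-1.93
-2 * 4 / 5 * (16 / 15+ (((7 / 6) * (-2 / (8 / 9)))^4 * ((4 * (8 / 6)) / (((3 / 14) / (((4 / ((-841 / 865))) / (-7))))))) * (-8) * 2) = 1121399452 / 63075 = 17778.83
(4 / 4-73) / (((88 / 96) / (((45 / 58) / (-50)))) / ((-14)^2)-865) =381024 / 4579175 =0.08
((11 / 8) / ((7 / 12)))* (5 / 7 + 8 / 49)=1419 / 686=2.07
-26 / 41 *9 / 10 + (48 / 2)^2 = 117963 / 205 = 575.43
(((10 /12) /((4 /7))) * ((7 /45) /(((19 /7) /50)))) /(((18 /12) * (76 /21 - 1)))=12005 /11286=1.06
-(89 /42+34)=-1517 /42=-36.12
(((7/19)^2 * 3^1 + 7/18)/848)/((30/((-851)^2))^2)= 2713068248298373/4959273600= 547069.69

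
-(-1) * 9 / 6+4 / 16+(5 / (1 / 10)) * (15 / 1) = 3007 / 4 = 751.75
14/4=7/2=3.50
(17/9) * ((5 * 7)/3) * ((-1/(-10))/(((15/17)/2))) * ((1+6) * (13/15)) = 184093/6075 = 30.30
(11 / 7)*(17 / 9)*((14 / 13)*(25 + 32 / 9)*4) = 384472 / 1053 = 365.12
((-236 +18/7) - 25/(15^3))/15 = -220597/14175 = -15.56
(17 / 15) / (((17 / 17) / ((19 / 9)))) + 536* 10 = 5362.39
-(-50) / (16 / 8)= 25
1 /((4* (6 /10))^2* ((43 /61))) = 1525 /6192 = 0.25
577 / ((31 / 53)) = 30581 / 31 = 986.48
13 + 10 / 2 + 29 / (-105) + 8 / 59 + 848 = 5363999 / 6195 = 865.86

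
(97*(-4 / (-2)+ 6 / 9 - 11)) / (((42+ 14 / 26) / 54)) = -567450 / 553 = -1026.13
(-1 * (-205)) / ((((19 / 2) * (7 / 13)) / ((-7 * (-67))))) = 357110 / 19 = 18795.26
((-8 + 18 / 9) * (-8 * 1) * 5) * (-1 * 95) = -22800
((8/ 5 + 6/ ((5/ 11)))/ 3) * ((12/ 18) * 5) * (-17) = -2516/ 9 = -279.56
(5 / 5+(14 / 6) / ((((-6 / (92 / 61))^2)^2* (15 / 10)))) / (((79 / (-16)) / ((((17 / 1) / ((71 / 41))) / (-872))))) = 14157885647362 / 6171046320870909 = 0.00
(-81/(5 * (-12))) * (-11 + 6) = -27/4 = -6.75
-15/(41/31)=-465/41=-11.34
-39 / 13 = -3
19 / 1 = 19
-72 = -72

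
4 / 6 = 2 / 3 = 0.67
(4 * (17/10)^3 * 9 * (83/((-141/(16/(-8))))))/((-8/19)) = -494.54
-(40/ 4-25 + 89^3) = -704954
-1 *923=-923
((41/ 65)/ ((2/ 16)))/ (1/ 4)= 1312/ 65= 20.18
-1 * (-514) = 514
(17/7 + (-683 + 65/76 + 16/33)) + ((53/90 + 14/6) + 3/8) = -356000969/526680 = -675.93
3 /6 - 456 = -911 /2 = -455.50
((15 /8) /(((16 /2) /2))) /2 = 15 /64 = 0.23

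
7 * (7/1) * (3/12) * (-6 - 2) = -98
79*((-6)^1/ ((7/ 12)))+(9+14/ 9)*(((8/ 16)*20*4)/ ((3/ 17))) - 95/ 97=28948573/ 18333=1579.04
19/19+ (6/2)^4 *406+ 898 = 33785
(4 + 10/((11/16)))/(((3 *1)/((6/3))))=136/11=12.36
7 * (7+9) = 112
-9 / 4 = -2.25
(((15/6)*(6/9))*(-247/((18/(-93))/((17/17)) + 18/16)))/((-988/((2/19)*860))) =533200/13167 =40.50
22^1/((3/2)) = 44/3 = 14.67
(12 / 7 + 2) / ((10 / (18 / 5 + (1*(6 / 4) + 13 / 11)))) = 2.33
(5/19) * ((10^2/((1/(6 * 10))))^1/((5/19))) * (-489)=-2934000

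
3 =3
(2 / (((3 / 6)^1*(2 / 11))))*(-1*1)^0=22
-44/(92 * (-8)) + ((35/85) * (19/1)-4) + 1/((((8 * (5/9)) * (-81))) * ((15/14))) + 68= 151768951/2111400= 71.88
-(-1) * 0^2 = 0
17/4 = 4.25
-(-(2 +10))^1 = 12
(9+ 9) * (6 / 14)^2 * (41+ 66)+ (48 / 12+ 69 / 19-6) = 330865 / 931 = 355.39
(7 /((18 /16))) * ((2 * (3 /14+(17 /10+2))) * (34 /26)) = 63.70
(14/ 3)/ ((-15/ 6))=-28/ 15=-1.87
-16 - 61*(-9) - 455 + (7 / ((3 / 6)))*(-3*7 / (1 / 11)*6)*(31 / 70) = -42576 / 5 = -8515.20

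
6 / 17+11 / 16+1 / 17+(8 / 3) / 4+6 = 6337 / 816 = 7.77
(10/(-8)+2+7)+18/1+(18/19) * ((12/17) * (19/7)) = 13121/476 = 27.57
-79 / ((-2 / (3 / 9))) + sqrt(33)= sqrt(33) + 79 / 6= 18.91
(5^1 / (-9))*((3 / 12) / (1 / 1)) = -5 / 36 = -0.14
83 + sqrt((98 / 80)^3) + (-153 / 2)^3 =-3580913 / 8 + 343 * sqrt(10) / 800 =-447612.77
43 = 43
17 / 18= 0.94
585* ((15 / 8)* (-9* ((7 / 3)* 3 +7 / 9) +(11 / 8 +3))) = -4606875 / 64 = -71982.42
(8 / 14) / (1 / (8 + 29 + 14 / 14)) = 152 / 7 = 21.71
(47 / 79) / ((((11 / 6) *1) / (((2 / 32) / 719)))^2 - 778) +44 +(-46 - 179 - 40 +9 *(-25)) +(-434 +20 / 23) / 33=-110210336851902071 / 240044208699702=-459.13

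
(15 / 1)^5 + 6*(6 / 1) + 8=759419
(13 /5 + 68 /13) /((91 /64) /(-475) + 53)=3094720 /20944417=0.15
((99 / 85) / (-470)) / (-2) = 99 / 79900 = 0.00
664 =664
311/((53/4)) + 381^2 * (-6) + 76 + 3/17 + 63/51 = -784649470/901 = -870865.12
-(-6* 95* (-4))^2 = -5198400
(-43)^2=1849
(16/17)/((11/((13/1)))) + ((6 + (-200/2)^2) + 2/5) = 9357024/935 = 10007.51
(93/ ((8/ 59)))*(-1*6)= -16461/ 4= -4115.25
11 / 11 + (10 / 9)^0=2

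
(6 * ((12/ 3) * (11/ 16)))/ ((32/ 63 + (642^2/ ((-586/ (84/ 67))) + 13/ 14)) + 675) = -40812849/ 508002127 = -0.08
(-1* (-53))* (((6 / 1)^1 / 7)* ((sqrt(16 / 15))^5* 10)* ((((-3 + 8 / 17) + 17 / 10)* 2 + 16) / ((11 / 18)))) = 529260544* sqrt(15) / 163625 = 12527.53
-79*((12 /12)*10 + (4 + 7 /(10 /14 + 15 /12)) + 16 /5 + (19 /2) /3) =-623863 /330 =-1890.49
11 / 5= 2.20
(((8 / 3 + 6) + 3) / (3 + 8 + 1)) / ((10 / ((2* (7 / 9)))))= 0.15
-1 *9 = -9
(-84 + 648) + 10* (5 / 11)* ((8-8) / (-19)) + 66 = 630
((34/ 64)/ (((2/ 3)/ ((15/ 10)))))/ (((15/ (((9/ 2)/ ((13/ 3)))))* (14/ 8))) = 1377/ 29120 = 0.05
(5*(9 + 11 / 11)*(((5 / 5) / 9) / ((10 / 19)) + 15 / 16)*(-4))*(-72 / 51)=16540 / 51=324.31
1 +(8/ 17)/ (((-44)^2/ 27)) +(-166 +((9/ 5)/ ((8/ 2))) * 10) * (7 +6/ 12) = -9957883/ 8228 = -1210.24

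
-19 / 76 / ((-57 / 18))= 3 / 38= 0.08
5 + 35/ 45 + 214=1978/ 9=219.78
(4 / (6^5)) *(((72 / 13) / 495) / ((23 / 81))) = 1 / 49335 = 0.00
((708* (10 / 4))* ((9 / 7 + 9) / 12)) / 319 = 10620 / 2233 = 4.76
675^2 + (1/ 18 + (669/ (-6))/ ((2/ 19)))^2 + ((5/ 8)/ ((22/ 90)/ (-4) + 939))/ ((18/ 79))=345532675017349/ 219035664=1577517.87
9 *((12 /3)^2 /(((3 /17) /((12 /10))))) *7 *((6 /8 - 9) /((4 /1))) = -70686 /5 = -14137.20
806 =806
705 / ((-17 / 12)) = -8460 / 17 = -497.65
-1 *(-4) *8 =32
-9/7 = -1.29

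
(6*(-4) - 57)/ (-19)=81/ 19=4.26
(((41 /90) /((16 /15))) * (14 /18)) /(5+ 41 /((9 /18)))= 0.00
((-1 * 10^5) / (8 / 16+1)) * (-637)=42466666.67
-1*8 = -8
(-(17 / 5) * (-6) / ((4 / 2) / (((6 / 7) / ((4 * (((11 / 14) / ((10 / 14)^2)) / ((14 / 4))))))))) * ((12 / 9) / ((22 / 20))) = 5100 / 847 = 6.02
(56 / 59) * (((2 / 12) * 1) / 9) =28 / 1593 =0.02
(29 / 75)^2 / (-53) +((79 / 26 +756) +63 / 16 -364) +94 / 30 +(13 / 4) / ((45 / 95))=25360079947 / 62010000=408.97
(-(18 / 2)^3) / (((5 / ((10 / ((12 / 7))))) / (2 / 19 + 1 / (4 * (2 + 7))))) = -17199 / 152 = -113.15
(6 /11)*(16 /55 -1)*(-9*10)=4212 /121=34.81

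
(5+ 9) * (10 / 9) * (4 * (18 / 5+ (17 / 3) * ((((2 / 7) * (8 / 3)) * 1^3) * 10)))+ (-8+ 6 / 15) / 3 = 1177694 / 405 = 2907.89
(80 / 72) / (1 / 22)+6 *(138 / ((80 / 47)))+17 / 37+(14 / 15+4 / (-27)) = 10232539 / 19980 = 512.14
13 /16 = 0.81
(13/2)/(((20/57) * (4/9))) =41.68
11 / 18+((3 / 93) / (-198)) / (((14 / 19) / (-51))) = 53483 / 85932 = 0.62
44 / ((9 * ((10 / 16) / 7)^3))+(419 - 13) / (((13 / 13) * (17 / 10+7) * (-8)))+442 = 16435583 / 2250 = 7304.70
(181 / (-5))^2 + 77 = 34686 / 25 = 1387.44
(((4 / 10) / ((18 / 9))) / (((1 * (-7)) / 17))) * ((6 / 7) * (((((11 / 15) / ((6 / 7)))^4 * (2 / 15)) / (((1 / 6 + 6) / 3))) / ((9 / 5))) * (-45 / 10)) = 12195953 / 337162500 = 0.04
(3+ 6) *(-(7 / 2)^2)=-441 / 4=-110.25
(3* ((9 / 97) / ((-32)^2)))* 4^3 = 27 / 1552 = 0.02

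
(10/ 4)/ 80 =1/ 32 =0.03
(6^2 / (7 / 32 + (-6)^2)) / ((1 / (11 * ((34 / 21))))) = 143616 / 8113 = 17.70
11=11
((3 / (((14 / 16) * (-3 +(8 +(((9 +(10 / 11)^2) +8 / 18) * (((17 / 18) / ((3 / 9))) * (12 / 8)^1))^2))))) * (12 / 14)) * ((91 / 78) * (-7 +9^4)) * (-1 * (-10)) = 5969300147712 / 50749992587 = 117.62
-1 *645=-645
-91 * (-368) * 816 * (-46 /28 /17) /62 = -1320384 /31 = -42593.03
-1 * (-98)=98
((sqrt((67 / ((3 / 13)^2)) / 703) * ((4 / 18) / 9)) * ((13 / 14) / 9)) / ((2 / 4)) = 338 * sqrt(47101) / 10762227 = 0.01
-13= -13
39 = 39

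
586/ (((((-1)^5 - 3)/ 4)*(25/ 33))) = -19338/ 25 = -773.52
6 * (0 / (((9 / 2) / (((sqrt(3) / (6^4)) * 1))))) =0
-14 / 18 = -7 / 9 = -0.78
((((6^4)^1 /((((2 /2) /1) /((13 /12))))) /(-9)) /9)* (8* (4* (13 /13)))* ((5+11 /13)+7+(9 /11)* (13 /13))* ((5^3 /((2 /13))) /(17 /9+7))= -7620600 /11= -692781.82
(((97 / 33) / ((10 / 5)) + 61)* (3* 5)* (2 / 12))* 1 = 20615 / 132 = 156.17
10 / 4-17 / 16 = 23 / 16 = 1.44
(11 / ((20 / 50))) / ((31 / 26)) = 715 / 31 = 23.06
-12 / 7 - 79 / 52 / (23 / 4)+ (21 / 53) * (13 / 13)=-175520 / 110929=-1.58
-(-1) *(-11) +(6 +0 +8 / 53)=-4.85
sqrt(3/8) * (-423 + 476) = 53 * sqrt(6)/4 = 32.46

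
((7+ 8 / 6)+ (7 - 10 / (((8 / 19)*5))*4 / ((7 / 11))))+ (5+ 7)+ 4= 31 / 21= 1.48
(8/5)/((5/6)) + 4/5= 68/25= 2.72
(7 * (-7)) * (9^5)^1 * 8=-23147208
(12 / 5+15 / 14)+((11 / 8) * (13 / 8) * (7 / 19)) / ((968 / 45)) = 13144797 / 3745280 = 3.51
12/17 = 0.71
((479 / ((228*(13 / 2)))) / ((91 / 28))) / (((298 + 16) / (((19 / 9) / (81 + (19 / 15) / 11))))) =0.00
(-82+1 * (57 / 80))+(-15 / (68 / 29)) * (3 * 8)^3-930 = -121644151 / 1360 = -89444.23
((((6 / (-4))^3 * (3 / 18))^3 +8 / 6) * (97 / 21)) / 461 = 1377109 / 118960128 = 0.01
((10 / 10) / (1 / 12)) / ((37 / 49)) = 588 / 37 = 15.89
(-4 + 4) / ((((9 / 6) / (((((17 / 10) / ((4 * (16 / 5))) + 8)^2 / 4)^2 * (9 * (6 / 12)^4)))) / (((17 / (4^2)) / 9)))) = 0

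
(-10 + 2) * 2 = -16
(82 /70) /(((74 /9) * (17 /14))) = 369 /3145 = 0.12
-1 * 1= -1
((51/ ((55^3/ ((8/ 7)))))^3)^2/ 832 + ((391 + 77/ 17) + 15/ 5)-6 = 216461731523869930947464572533400698487357/ 551453534528066660588475605010986328125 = 392.53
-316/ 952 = -79/ 238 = -0.33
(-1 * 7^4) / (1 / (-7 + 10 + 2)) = -12005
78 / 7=11.14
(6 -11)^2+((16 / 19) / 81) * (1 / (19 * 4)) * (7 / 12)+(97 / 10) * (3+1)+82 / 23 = 679590886 / 10088145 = 67.37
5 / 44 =0.11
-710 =-710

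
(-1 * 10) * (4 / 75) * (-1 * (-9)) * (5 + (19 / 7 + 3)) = -360 / 7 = -51.43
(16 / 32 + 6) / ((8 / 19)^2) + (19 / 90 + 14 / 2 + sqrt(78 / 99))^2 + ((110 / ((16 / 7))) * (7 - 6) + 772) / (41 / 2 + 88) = 59 * sqrt(858) / 135 + 60021603559 / 618710400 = 109.81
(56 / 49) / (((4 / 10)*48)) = 5 / 84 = 0.06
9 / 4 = 2.25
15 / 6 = 5 / 2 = 2.50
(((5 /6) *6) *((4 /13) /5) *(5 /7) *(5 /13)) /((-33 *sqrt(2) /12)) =-200 *sqrt(2) /13013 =-0.02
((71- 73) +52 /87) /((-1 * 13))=122 /1131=0.11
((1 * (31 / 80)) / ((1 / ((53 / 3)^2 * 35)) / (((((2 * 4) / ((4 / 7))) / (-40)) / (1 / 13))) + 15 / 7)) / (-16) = -55469323 / 4907838720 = -0.01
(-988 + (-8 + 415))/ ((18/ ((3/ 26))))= -581/ 156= -3.72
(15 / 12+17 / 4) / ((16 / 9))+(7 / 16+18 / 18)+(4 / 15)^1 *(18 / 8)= 821 / 160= 5.13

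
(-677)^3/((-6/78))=4033753529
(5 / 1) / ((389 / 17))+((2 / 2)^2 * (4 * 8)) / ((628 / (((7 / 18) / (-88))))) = 2639587 / 12092454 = 0.22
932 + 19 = 951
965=965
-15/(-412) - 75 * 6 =-185385/412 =-449.96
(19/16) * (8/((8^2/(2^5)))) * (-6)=-57/2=-28.50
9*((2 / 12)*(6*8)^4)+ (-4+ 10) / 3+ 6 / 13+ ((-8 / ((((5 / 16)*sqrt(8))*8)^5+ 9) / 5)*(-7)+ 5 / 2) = 140000*sqrt(2) / 312499919+ 323481717716003931 / 40624989470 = 7962628.96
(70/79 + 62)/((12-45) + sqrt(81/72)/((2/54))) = -145728/18881-89424 * sqrt(2)/18881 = -14.42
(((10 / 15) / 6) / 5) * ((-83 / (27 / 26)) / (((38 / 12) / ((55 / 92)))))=-11869 / 35397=-0.34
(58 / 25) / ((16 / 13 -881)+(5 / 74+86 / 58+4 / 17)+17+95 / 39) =-6347868 / 2349115325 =-0.00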